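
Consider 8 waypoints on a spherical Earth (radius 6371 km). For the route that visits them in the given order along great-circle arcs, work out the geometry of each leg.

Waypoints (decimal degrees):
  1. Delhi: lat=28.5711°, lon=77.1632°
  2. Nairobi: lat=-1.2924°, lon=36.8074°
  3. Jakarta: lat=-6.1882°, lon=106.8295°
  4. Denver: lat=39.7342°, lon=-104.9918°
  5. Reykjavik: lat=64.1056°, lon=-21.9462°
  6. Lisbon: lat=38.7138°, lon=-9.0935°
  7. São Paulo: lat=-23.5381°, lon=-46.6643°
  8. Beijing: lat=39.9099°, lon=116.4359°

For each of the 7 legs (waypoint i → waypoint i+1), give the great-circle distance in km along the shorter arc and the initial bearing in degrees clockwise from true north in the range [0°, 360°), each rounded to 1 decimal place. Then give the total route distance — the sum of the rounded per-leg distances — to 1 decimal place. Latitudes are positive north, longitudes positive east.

Leg 1: φ1=0.4986598, φ2=-0.0225566, Δφ=-0.5212164, Δλ=-0.7043416 rad; a=sin²(Δφ/2)+cosφ1·cosφ2·sin²(Δλ/2)=0.1708583316; c=2·atan2(√a, √(1-a))=0.852260307; dist=6371·c=5429.750 ≈ 5429.8 km; running total=5429.8 km
Leg 1 bearing: y=sinΔλ·cosφ2=-0.64736750, x=cosφ1·sinφ2-sinφ1·cosφ2·cosΔλ=-0.38415929; θ=atan2(y, x)=-120.6856° <0 so +360° → 239.3144° ≈ 239.3°
Leg 2: φ1=-0.0225566, φ2=-0.1080045, Δφ=-0.0854478, Δλ=1.2221162 rad; a=sin²(Δφ/2)+cosφ1·cosφ2·sin²(Δλ/2)=0.3289941223; c=2·atan2(√a, √(1-a))=1.221739403; dist=6371·c=7783.702 ≈ 7783.7 km; running total=13213.5 km
Leg 2 bearing: y=sinΔλ·cosφ2=0.93434829, x=cosφ1·sinφ2-sinφ1·cosφ2·cosΔλ=-0.10010609; θ=atan2(y, x)=96.1153° ≈ 96.1°
Leg 3: φ1=-0.1080045, φ2=0.6934926, Δφ=0.8014971, Δλ=-3.6969791 rad; a=sin²(Δφ/2)+cosφ1·cosφ2·sin²(Δλ/2)=0.8592649959; c=2·atan2(√a, √(1-a))=2.372482720; dist=6371·c=15115.087 ≈ 15115.1 km; running total=28328.6 km
Leg 3 bearing: y=sinΔλ·cosφ2=0.40548151, x=cosφ1·sinφ2-sinφ1·cosφ2·cosΔλ=0.56506583; θ=atan2(y, x)=35.6626° ≈ 35.7°
Leg 4: φ1=0.6934926, φ2=1.1188538, Δφ=0.4253612, Δλ=1.4494191 rad; a=sin²(Δφ/2)+cosφ1·cosφ2·sin²(Δλ/2)=0.1921438633; c=2·atan2(√a, √(1-a))=0.907506746; dist=6371·c=5781.725 ≈ 5781.7 km; running total=34110.3 km
Leg 4 bearing: y=sinΔλ·cosφ2=0.43350089, x=cosφ1·sinφ2-sinφ1·cosφ2·cosΔλ=0.65800865; θ=atan2(y, x)=33.3772° ≈ 33.4°
Leg 5: φ1=1.1188538, φ2=0.6756833, Δφ=-0.4431705, Δλ=0.2243219 rad; a=sin²(Δφ/2)+cosφ1·cosφ2·sin²(Δλ/2)=0.0525704947; c=2·atan2(√a, √(1-a))=0.462681097; dist=6371·c=2947.741 ≈ 2947.7 km; running total=37058.0 km
Leg 5 bearing: y=sinΔλ·cosφ2=0.17356960, x=cosφ1·sinφ2-sinφ1·cosφ2·cosΔλ=-0.41121885; θ=atan2(y, x)=157.1161° ≈ 157.1°
Leg 6: φ1=0.6756833, φ2=-0.4108173, Δφ=-1.0865006, Δλ=-0.6557342 rad; a=sin²(Δφ/2)+cosφ1·cosφ2·sin²(Δλ/2)=0.3413896950; c=2·atan2(√a, √(1-a))=1.247999040; dist=6371·c=7951.002 ≈ 7951.0 km; running total=45009.0 km
Leg 6 bearing: y=sinΔλ·cosφ2=-0.55900761, x=cosφ1·sinφ2-sinφ1·cosφ2·cosΔλ=-0.76608197; θ=atan2(y, x)=-143.8819° <0 so +360° → 216.1181° ≈ 216.1°
Leg 7: φ1=-0.4108173, φ2=0.6965592, Δφ=1.1073765, Δλ=2.8466355 rad; a=sin²(Δφ/2)+cosφ1·cosφ2·sin²(Δλ/2)=0.9645417473; c=2·atan2(√a, √(1-a))=2.762723497; dist=6371·c=17601.311 ≈ 17601.3 km; running total=62610.3 km
Leg 7 bearing: y=sinΔλ·cosφ2=0.22298181, x=cosφ1·sinφ2-sinφ1·cosφ2·cosΔλ=0.29509824; θ=atan2(y, x)=37.0754° ≈ 37.1°

Leg 1: dist=5429.8 km, bearing=239.3°
Leg 2: dist=7783.7 km, bearing=96.1°
Leg 3: dist=15115.1 km, bearing=35.7°
Leg 4: dist=5781.7 km, bearing=33.4°
Leg 5: dist=2947.7 km, bearing=157.1°
Leg 6: dist=7951.0 km, bearing=216.1°
Leg 7: dist=17601.3 km, bearing=37.1°
Total: 62610.3 km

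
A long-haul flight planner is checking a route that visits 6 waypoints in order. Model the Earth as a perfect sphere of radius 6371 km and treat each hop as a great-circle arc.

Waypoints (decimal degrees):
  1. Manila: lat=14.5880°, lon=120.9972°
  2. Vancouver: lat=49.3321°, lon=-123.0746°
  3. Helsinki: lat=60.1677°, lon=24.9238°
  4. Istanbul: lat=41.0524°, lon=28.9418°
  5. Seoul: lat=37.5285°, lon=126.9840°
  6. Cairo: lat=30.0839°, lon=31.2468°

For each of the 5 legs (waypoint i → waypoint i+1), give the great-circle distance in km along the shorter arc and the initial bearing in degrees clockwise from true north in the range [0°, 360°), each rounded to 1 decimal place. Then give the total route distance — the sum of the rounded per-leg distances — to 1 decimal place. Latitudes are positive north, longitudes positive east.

Leg 1: dist=10547.9 km, bearing=36.0°
Leg 2: dist=7503.0 km, bearing=16.6°
Leg 3: dist=2143.4 km, bearing=170.8°
Leg 4: dist=7956.6 km, bearing=55.9°
Leg 5: dist=8484.7 km, bearing=297.6°
Total: 36635.6 km

Leg 1: φ1=0.2546086, φ2=0.8610076, Δφ=0.6063989, Δλ=-4.2598565 rad; a=sin²(Δφ/2)+cosφ1·cosφ2·sin²(Δλ/2)=0.5423569856; c=2·atan2(√a, √(1-a))=1.655611951; dist=6371·c=10547.904 ≈ 10547.9 km; running total=10547.9 km
Leg 1 bearing: y=sinΔλ·cosφ2=0.58607784, x=cosφ1·sinφ2-sinφ1·cosφ2·cosΔλ=0.80581406; θ=atan2(y, x)=36.0288° ≈ 36.0°
Leg 2: φ1=0.8610076, φ2=1.0501245, Δφ=0.1891169, Δλ=2.5830594 rad; a=sin²(Δφ/2)+cosφ1·cosφ2·sin²(Δλ/2)=0.3084656644; c=2·atan2(√a, √(1-a))=1.177680230; dist=6371·c=7503.001 ≈ 7503.0 km; running total=18050.9 km
Leg 2 bearing: y=sinΔλ·cosφ2=0.26362705, x=cosφ1·sinφ2-sinφ1·cosφ2·cosΔλ=0.88530174; θ=atan2(y, x)=16.5826° ≈ 16.6°
Leg 3: φ1=1.0501245, φ2=0.7164995, Δφ=-0.3336249, Δλ=0.0701273 rad; a=sin²(Δφ/2)+cosφ1·cosφ2·sin²(Δλ/2)=0.0280302829; c=2·atan2(√a, √(1-a))=0.336429303; dist=6371·c=2143.391 ≈ 2143.4 km; running total=20194.3 km
Leg 3 bearing: y=sinΔλ·cosφ2=0.05284033, x=cosφ1·sinφ2-sinφ1·cosφ2·cosΔλ=-0.32586231; θ=atan2(y, x)=170.7894° ≈ 170.8°
Leg 4: φ1=0.7164995, φ2=0.6549959, Δφ=-0.0615037, Δλ=1.7111592 rad; a=sin²(Δφ/2)+cosφ1·cosφ2·sin²(Δλ/2)=0.3418028061; c=2·atan2(√a, √(1-a))=1.248870133; dist=6371·c=7956.552 ≈ 7956.6 km; running total=28150.9 km
Leg 4 bearing: y=sinΔλ·cosφ2=0.78525102, x=cosφ1·sinφ2-sinφ1·cosφ2·cosΔλ=0.53223626; θ=atan2(y, x)=55.8709° ≈ 55.9°
Leg 5: φ1=0.6549959, φ2=0.5250631, Δφ=-0.1299328, Δλ=-1.6709294 rad; a=sin²(Δφ/2)+cosφ1·cosφ2·sin²(Δλ/2)=0.3816241989; c=2·atan2(√a, √(1-a))=1.331775297; dist=6371·c=8484.740 ≈ 8484.7 km; running total=36635.6 km
Leg 5 bearing: y=sinΔλ·cosφ2=-0.86095795, x=cosφ1·sinφ2-sinφ1·cosφ2·cosΔλ=0.45022226; θ=atan2(y, x)=-62.3935° <0 so +360° → 297.6065° ≈ 297.6°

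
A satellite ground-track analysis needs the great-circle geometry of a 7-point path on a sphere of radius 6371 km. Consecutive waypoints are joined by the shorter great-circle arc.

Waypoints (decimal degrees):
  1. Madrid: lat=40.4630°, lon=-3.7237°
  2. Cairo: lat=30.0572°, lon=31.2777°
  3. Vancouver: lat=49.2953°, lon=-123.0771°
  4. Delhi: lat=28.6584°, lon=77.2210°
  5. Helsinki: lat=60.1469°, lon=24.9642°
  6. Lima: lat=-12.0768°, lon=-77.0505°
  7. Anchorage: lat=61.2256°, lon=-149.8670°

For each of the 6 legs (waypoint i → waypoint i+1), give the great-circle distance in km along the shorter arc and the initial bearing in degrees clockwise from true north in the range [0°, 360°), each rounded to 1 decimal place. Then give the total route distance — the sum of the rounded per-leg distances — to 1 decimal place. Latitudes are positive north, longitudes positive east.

Leg 1: φ1=0.7062126, φ2=0.5245971, Δφ=-0.1816155, Δλ=0.6108897 rad; a=sin²(Δφ/2)+cosφ1·cosφ2·sin²(Δλ/2)=0.0677734603; c=2·atan2(√a, √(1-a))=0.526734912; dist=6371·c=3355.828 ≈ 3355.8 km; running total=3355.8 km
Leg 1 bearing: y=sinΔλ·cosφ2=0.49646253, x=cosφ1·sinφ2-sinφ1·cosφ2·cosΔλ=-0.07903055; θ=atan2(y, x)=99.0449° ≈ 99.0°
Leg 2: φ1=0.5245971, φ2=0.8603653, Δφ=0.3357682, Δλ=-2.6939995 rad; a=sin²(Δφ/2)+cosφ1·cosφ2·sin²(Δλ/2)=0.5645809077; c=2·atan2(√a, √(1-a))=1.700319995; dist=6371·c=10832.739 ≈ 10832.7 km; running total=14188.5 km
Leg 2 bearing: y=sinΔλ·cosφ2=-0.28225319, x=cosφ1·sinφ2-sinφ1·cosφ2·cosΔλ=0.95060526; θ=atan2(y, x)=-16.5372° <0 so +360° → 343.4628° ≈ 343.5°
Leg 3: φ1=0.8603653, φ2=0.5001834, Δφ=-0.3601819, Δλ=3.4958613 rad; a=sin²(Δφ/2)+cosφ1·cosφ2·sin²(Δλ/2)=0.5865822487; c=2·atan2(√a, √(1-a))=1.744838131; dist=6371·c=11116.364 ≈ 11116.4 km; running total=25304.9 km
Leg 3 bearing: y=sinΔλ·cosφ2=-0.30440687, x=cosφ1·sinφ2-sinφ1·cosφ2·cosΔλ=0.93666991; θ=atan2(y, x)=-18.0036° <0 so +360° → 341.9964° ≈ 342.0°
Leg 4: φ1=0.5001834, φ2=1.0497614, Δφ=0.5495780, Δλ=-0.9120532 rad; a=sin²(Δφ/2)+cosφ1·cosφ2·sin²(Δλ/2)=0.1583392431; c=2·atan2(√a, √(1-a))=0.818494034; dist=6371·c=5214.625 ≈ 5214.6 km; running total=30519.5 km
Leg 4 bearing: y=sinΔλ·cosφ2=-0.39362401, x=cosφ1·sinφ2-sinφ1·cosφ2·cosΔλ=0.61492426; θ=atan2(y, x)=-32.6240° <0 so +360° → 327.3760° ≈ 327.4°
Leg 5: φ1=1.0497614, φ2=-0.2107799, Δφ=-1.2605414, Δλ=-1.7804924 rad; a=sin²(Δφ/2)+cosφ1·cosφ2·sin²(Δλ/2)=0.6413926067; c=2·atan2(√a, √(1-a))=1.857492933; dist=6371·c=11834.087 ≈ 11834.1 km; running total=42353.6 km
Leg 5 bearing: y=sinΔλ·cosφ2=-0.95644708, x=cosφ1·sinφ2-sinφ1·cosφ2·cosΔλ=0.07239827; θ=atan2(y, x)=-85.6713° <0 so +360° → 274.3287° ≈ 274.3°
Leg 6: φ1=-0.2107799, φ2=1.0685883, Δφ=1.2793682, Δλ=-1.2708877 rad; a=sin²(Δφ/2)+cosφ1·cosφ2·sin²(Δλ/2)=0.5221626884; c=2·atan2(√a, √(1-a))=1.615136231; dist=6371·c=10290.033 ≈ 10290.0 km; running total=52643.6 km
Leg 6 bearing: y=sinΔλ·cosφ2=-0.45987576, x=cosφ1·sinφ2-sinφ1·cosφ2·cosΔλ=0.88687629; θ=atan2(y, x)=-27.4083° <0 so +360° → 332.5917° ≈ 332.6°

Leg 1: dist=3355.8 km, bearing=99.0°
Leg 2: dist=10832.7 km, bearing=343.5°
Leg 3: dist=11116.4 km, bearing=342.0°
Leg 4: dist=5214.6 km, bearing=327.4°
Leg 5: dist=11834.1 km, bearing=274.3°
Leg 6: dist=10290.0 km, bearing=332.6°
Total: 52643.6 km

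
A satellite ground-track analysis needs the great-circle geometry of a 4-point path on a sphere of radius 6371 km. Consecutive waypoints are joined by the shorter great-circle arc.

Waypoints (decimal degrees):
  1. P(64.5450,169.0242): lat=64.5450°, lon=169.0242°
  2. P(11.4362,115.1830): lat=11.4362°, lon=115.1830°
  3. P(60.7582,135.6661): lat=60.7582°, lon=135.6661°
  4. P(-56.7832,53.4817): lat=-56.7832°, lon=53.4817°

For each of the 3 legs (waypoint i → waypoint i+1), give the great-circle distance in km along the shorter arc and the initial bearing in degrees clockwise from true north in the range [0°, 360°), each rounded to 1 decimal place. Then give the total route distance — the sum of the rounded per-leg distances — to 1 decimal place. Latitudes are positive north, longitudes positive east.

Leg 1: φ1=1.1265228, φ2=0.1995993, Δφ=-0.9269234, Δλ=-0.9397062 rad; a=sin²(Δφ/2)+cosφ1·cosφ2·sin²(Δλ/2)=0.2862060933; c=2·atan2(√a, √(1-a))=1.128973665; dist=6371·c=7192.691 ≈ 7192.7 km; running total=7192.7 km
Leg 1 bearing: y=sinΔλ·cosφ2=-0.79135505, x=cosφ1·sinφ2-sinφ1·cosφ2·cosΔλ=-0.43695061; θ=atan2(y, x)=-118.9055° <0 so +360° → 241.0945° ≈ 241.1°
Leg 2: φ1=0.1995993, φ2=1.0604306, Δφ=0.8608313, Δλ=0.3574975 rad; a=sin²(Δφ/2)+cosφ1·cosφ2·sin²(Δλ/2)=0.1892322624; c=2·atan2(√a, √(1-a))=0.900095095; dist=6371·c=5734.506 ≈ 5734.5 km; running total=12927.2 km
Leg 2 bearing: y=sinΔλ·cosφ2=0.17094006, x=cosφ1·sinφ2-sinφ1·cosφ2·cosΔλ=0.76450844; θ=atan2(y, x)=12.6037° ≈ 12.6°
Leg 3: φ1=1.0604306, φ2=-0.9910538, Δφ=-2.0514844, Δλ=-1.4343884 rad; a=sin²(Δφ/2)+cosφ1·cosφ2·sin²(Δλ/2)=0.8468009474; c=2·atan2(√a, √(1-a))=2.337273563; dist=6371·c=14890.770 ≈ 14890.8 km; running total=27818.0 km
Leg 3 bearing: y=sinΔλ·cosφ2=-0.54271988, x=cosφ1·sinφ2-sinφ1·cosφ2·cosΔλ=-0.47367874; θ=atan2(y, x)=-131.1140° <0 so +360° → 228.8860° ≈ 228.9°

Leg 1: dist=7192.7 km, bearing=241.1°
Leg 2: dist=5734.5 km, bearing=12.6°
Leg 3: dist=14890.8 km, bearing=228.9°
Total: 27818.0 km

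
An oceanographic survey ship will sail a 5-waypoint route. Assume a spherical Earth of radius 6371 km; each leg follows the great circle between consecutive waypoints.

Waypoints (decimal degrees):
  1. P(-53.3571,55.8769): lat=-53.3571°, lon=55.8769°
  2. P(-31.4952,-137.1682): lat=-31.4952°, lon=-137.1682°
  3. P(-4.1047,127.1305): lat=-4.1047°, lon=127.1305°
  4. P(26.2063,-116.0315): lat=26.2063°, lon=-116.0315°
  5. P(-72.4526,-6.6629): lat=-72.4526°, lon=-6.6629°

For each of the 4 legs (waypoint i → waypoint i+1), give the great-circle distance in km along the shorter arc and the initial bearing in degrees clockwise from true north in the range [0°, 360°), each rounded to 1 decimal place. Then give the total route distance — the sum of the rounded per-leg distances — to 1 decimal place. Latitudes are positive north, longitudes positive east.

Leg 1: dist=10496.0 km, bearing=168.9°
Leg 2: dist=10307.7 km, bearing=263.5°
Leg 3: dist=12879.2 km, bearing=62.8°
Leg 4: dist=13422.9 km, bearing=160.7°
Total: 47105.8 km

Leg 1: φ1=-0.9312571, φ2=-0.5496949, Δφ=0.3815621, Δλ=-3.3692726 rad; a=sin²(Δφ/2)+cosφ1·cosφ2·sin²(Δλ/2)=0.5382950283; c=2·atan2(√a, √(1-a))=1.647461462; dist=6371·c=10495.977 ≈ 10496.0 km; running total=10496.0 km
Leg 1 bearing: y=sinΔλ·cosφ2=0.19246607, x=cosφ1·sinφ2-sinφ1·cosφ2·cosΔλ=-0.97831016; θ=atan2(y, x)=168.8702° ≈ 168.9°
Leg 2: φ1=-0.5496949, φ2=-0.0716405, Δφ=0.4780544, Δλ=4.6128825 rad; a=sin²(Δφ/2)+cosφ1·cosφ2·sin²(Δλ/2)=0.5235476869; c=2·atan2(√a, √(1-a))=1.617909127; dist=6371·c=10307.699 ≈ 10307.7 km; running total=20803.7 km
Leg 2 bearing: y=sinΔλ·cosφ2=-0.99250092, x=cosφ1·sinφ2-sinφ1·cosφ2·cosΔλ=-0.11280049; θ=atan2(y, x)=-96.4840° <0 so +360° → 263.5160° ≈ 263.5°
Leg 3: φ1=-0.0716405, φ2=0.4573862, Δφ=0.5290267, Δλ=-4.2439775 rad; a=sin²(Δφ/2)+cosφ1·cosφ2·sin²(Δλ/2)=0.7178167538; c=2·atan2(√a, √(1-a))=2.021538284; dist=6371·c=12879.220 ≈ 12879.2 km; running total=33682.9 km
Leg 3 bearing: y=sinΔλ·cosφ2=0.80056829, x=cosφ1·sinφ2-sinφ1·cosφ2·cosΔλ=0.41147766; θ=atan2(y, x)=62.7977° ≈ 62.8°
Leg 4: φ1=0.4573862, φ2=-1.2645364, Δφ=-1.7219226, Δλ=1.9088422 rad; a=sin²(Δφ/2)+cosφ1·cosφ2·sin²(Δλ/2)=0.7553833882; c=2·atan2(√a, √(1-a))=2.106872773; dist=6371·c=13422.886 ≈ 13422.9 km; running total=47105.8 km
Leg 4 bearing: y=sinΔλ·cosφ2=0.28443147, x=cosφ1·sinφ2-sinφ1·cosφ2·cosΔλ=-0.81130515; θ=atan2(y, x)=160.6801° ≈ 160.7°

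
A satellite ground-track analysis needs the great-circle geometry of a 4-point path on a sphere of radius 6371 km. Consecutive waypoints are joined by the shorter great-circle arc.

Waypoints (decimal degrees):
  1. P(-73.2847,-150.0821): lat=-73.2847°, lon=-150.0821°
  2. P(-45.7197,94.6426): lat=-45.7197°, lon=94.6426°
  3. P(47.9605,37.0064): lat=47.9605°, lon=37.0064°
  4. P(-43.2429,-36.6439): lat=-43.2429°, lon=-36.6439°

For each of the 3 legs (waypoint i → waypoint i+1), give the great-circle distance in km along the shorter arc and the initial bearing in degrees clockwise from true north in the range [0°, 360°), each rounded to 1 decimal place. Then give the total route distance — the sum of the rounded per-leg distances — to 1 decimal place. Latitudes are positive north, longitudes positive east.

Leg 1: φ1=-1.2790593, φ2=-0.7979593, Δφ=0.4811000, Δλ=4.2712518 rad; a=sin²(Δφ/2)+cosφ1·cosφ2·sin²(Δλ/2)=0.2000278215; c=2·atan2(√a, √(1-a))=0.927364770; dist=6371·c=5908.241 ≈ 5908.2 km; running total=5908.2 km
Leg 1 bearing: y=sinΔλ·cosφ2=-0.63133113, x=cosφ1·sinφ2-sinφ1·cosφ2·cosΔλ=-0.49141406; θ=atan2(y, x)=-127.8964° <0 so +360° → 232.1036° ≈ 232.1°
Leg 2: φ1=-0.7979593, φ2=0.8370686, Δφ=1.6350279, Δλ=-1.0059415 rad; a=sin²(Δφ/2)+cosφ1·cosφ2·sin²(Δλ/2)=0.6407244936; c=2·atan2(√a, √(1-a))=1.856100131; dist=6371·c=11825.214 ≈ 11825.2 km; running total=17733.4 km
Leg 2 bearing: y=sinΔλ·cosφ2=-0.56562468, x=cosφ1·sinφ2-sinφ1·cosφ2·cosΔλ=0.77514849; θ=atan2(y, x)=-36.1182° <0 so +360° → 323.8818° ≈ 323.9°
Leg 3: φ1=0.8370686, φ2=-0.7547310, Δφ=-1.5917996, Δλ=-1.2854402 rad; a=sin²(Δφ/2)+cosφ1·cosφ2·sin²(Δλ/2)=0.6857450995; c=2·atan2(√a, √(1-a))=1.951409895; dist=6371·c=12432.432 ≈ 12432.4 km; running total=30165.8 km
Leg 3 bearing: y=sinΔλ·cosφ2=-0.69899819, x=cosφ1·sinφ2-sinφ1·cosφ2·cosΔλ=-0.61106183; θ=atan2(y, x)=-131.1598° <0 so +360° → 228.8402° ≈ 228.8°

Leg 1: dist=5908.2 km, bearing=232.1°
Leg 2: dist=11825.2 km, bearing=323.9°
Leg 3: dist=12432.4 km, bearing=228.8°
Total: 30165.8 km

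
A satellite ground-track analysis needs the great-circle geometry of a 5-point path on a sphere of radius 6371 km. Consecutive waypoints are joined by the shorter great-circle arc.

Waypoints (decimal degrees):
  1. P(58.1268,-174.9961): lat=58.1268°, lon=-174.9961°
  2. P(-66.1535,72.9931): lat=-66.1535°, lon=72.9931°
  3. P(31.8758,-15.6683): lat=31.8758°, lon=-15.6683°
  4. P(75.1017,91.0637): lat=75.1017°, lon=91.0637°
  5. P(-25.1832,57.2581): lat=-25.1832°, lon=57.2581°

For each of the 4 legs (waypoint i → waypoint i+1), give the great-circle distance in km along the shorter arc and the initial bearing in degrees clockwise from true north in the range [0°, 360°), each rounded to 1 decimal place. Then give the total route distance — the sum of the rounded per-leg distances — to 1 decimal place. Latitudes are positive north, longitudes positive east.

Leg 1: φ1=1.0145040, φ2=-1.1545964, Δφ=-2.1691004, Δλ=4.3282280 rad; a=sin²(Δφ/2)+cosφ1·cosφ2·sin²(Δλ/2)=0.9283655388; c=2·atan2(√a, √(1-a))=2.599694209; dist=6371·c=16562.652 ≈ 16562.7 km; running total=16562.7 km
Leg 1 bearing: y=sinΔλ·cosφ2=-0.37482050, x=cosφ1·sinφ2-sinφ1·cosφ2·cosΔλ=-0.35429007; θ=atan2(y, x)=-133.3871° <0 so +360° → 226.6129° ≈ 226.6°
Leg 2: φ1=-1.1545964, φ2=0.5563377, Δφ=1.7109340, Δλ=-1.5474333 rad; a=sin²(Δφ/2)+cosφ1·cosφ2·sin²(Δλ/2)=0.7374891495; c=2·atan2(√a, √(1-a))=2.065735698; dist=6371·c=13160.802 ≈ 13160.8 km; running total=29723.5 km
Leg 2 bearing: y=sinΔλ·cosφ2=-0.84896306, x=cosφ1·sinφ2-sinφ1·cosφ2·cosΔλ=0.23164053; θ=atan2(y, x)=-74.7383° <0 so +360° → 285.2617° ≈ 285.3°
Leg 3: φ1=0.5563377, φ2=1.3107719, Δφ=0.7544343, Δλ=1.8628248 rad; a=sin²(Δφ/2)+cosφ1·cosφ2·sin²(Δλ/2)=0.2762645045; c=2·atan2(√a, √(1-a))=1.106860920; dist=6371·c=7051.811 ≈ 7051.8 km; running total=36775.3 km
Leg 3 bearing: y=sinΔλ·cosφ2=0.24621881, x=cosφ1·sinφ2-sinφ1·cosφ2·cosΔλ=0.85973601; θ=atan2(y, x)=15.9811° ≈ 16.0°
Leg 4: φ1=1.3107719, φ2=-0.4395298, Δφ=-1.7503017, Δλ=-0.5900190 rad; a=sin²(Δφ/2)+cosφ1·cosφ2·sin²(Δλ/2)=0.6089399370; c=2·atan2(√a, √(1-a))=1.790437954; dist=6371·c=11406.880 ≈ 11406.9 km; running total=48182.2 km
Leg 4 bearing: y=sinΔλ·cosφ2=-0.50349425, x=cosφ1·sinφ2-sinφ1·cosφ2·cosΔλ=-0.83607530; θ=atan2(y, x)=-148.9432° <0 so +360° → 211.0568° ≈ 211.1°

Leg 1: dist=16562.7 km, bearing=226.6°
Leg 2: dist=13160.8 km, bearing=285.3°
Leg 3: dist=7051.8 km, bearing=16.0°
Leg 4: dist=11406.9 km, bearing=211.1°
Total: 48182.2 km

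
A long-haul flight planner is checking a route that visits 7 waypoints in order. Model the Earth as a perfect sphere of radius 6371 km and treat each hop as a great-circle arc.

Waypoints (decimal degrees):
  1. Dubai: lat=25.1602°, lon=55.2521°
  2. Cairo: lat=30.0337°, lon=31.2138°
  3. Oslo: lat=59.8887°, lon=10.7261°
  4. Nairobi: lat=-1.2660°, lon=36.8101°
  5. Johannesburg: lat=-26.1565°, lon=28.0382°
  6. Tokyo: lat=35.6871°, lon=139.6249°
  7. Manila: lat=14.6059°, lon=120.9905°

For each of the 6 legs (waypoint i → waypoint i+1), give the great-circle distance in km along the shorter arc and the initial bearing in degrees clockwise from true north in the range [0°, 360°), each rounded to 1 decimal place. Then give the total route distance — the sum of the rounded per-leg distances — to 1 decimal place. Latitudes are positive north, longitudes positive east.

Leg 1: dist=2425.1 km, bearing=288.3°
Leg 2: dist=3656.0 km, bearing=341.1°
Leg 3: dist=7166.1 km, bearing=150.8°
Leg 4: dist=2922.5 km, bearing=198.0°
Leg 5: dist=13531.7 km, bearing=62.6°
Leg 6: dist=2990.1 km, bearing=223.1°
Total: 32691.5 km

Leg 1: φ1=0.4391283, φ2=0.5241870, Δφ=0.0850586, Δλ=-0.4195475 rad; a=sin²(Δφ/2)+cosφ1·cosφ2·sin²(Δλ/2)=0.0357868368; c=2·atan2(√a, √(1-a))=0.380641965; dist=6371·c=2425.070 ≈ 2425.1 km; running total=2425.1 km
Leg 1 bearing: y=sinΔλ·cosφ2=-0.35265319, x=cosφ1·sinφ2-sinφ1·cosφ2·cosΔλ=0.11687723; θ=atan2(y, x)=-71.6636° <0 so +360° → 288.3364° ≈ 288.3°
Leg 2: φ1=0.5241870, φ2=1.0452550, Δφ=0.5210680, Δλ=-0.3575778 rad; a=sin²(Δφ/2)+cosφ1·cosφ2·sin²(Δλ/2)=0.0800919868; c=2·atan2(√a, √(1-a))=0.573852083; dist=6371·c=3656.012 ≈ 3656.0 km; running total=6081.1 km
Leg 2 bearing: y=sinΔλ·cosφ2=-0.17559163, x=cosφ1·sinφ2-sinφ1·cosφ2·cosΔλ=0.51368923; θ=atan2(y, x)=-18.8717° <0 so +360° → 341.1283° ≈ 341.1°
Leg 3: φ1=1.0452550, φ2=-0.0220959, Δφ=-1.0673509, Δλ=0.4552517 rad; a=sin²(Δφ/2)+cosφ1·cosφ2·sin²(Δλ/2)=0.2843186068; c=2·atan2(√a, √(1-a))=1.124793544; dist=6371·c=7166.060 ≈ 7166.1 km; running total=13247.2 km
Leg 3 bearing: y=sinΔλ·cosφ2=0.43958105, x=cosφ1·sinφ2-sinφ1·cosφ2·cosΔλ=-0.78784177; θ=atan2(y, x)=150.8404° ≈ 150.8°
Leg 4: φ1=-0.0220959, φ2=-0.4565170, Δφ=-0.4344212, Δλ=-0.1530985 rad; a=sin²(Δφ/2)+cosφ1·cosφ2·sin²(Δλ/2)=0.0516912557; c=2·atan2(√a, √(1-a))=0.458725710; dist=6371·c=2922.541 ≈ 2922.5 km; running total=16169.7 km
Leg 4 bearing: y=sinΔλ·cosφ2=-0.13688402, x=cosφ1·sinφ2-sinφ1·cosφ2·cosΔλ=-0.42111738; θ=atan2(y, x)=-161.9933° <0 so +360° → 198.0067° ≈ 198.0°
Leg 5: φ1=-0.4565170, φ2=0.6228574, Δφ=1.0793744, Δλ=1.9475553 rad; a=sin²(Δφ/2)+cosφ1·cosφ2·sin²(Δλ/2)=0.7626891680; c=2·atan2(√a, √(1-a))=2.123956026; dist=6371·c=13531.724 ≈ 13531.7 km; running total=29701.4 km
Leg 5 bearing: y=sinΔλ·cosφ2=0.75524769, x=cosφ1·sinφ2-sinφ1·cosφ2·cosΔλ=0.39189097; θ=atan2(y, x)=62.5756° ≈ 62.6°
Leg 6: φ1=0.6228574, φ2=0.2549210, Δφ=-0.3679364, Δλ=-0.3252316 rad; a=sin²(Δφ/2)+cosφ1·cosφ2·sin²(Δλ/2)=0.0540656656; c=2·atan2(√a, √(1-a))=0.469336308; dist=6371·c=2990.142 ≈ 2990.1 km; running total=32691.5 km
Leg 6 bearing: y=sinΔλ·cosφ2=-0.30920216, x=cosφ1·sinφ2-sinφ1·cosφ2·cosΔλ=-0.33009742; θ=atan2(y, x)=-136.8720° <0 so +360° → 223.1280° ≈ 223.1°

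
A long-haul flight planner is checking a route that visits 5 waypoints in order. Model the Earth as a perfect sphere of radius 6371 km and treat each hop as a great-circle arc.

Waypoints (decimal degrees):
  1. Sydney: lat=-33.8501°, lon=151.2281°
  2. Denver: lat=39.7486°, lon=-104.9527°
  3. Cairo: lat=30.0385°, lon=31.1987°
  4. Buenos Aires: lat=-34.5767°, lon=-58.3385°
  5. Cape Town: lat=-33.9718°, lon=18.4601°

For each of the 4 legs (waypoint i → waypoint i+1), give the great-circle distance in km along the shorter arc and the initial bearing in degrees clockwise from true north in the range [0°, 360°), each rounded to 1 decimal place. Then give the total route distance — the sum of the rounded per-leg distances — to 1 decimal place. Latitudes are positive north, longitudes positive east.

Leg 1: dist=13407.5 km, bearing=60.1°
Leg 2: dist=11030.8 km, bearing=37.4°
Leg 3: dist=11804.5 km, bearing=239.0°
Leg 4: dist=6868.2 km, bearing=113.6°
Total: 43111.0 km

Leg 1: φ1=-0.5907957, φ2=0.6937439, Δφ=1.2845396, Δλ=-4.4711984 rad; a=sin²(Δφ/2)+cosφ1·cosφ2·sin²(Δλ/2)=0.7543453711; c=2·atan2(√a, √(1-a))=2.104459719; dist=6371·c=13407.513 ≈ 13407.5 km; running total=13407.5 km
Leg 1 bearing: y=sinΔλ·cosφ2=0.74660233, x=cosφ1·sinφ2-sinφ1·cosφ2·cosΔλ=0.42874081; θ=atan2(y, x)=60.1331° ≈ 60.1°
Leg 2: φ1=0.6937439, φ2=0.5242707, Δφ=-0.1694732, Δλ=2.3762902 rad; a=sin²(Δφ/2)+cosφ1·cosφ2·sin²(Δλ/2)=0.5799622447; c=2·atan2(√a, √(1-a))=1.731410484; dist=6371·c=11030.816 ≈ 11030.8 km; running total=24438.3 km
Leg 2 bearing: y=sinΔλ·cosφ2=0.59971067, x=cosφ1·sinφ2-sinφ1·cosφ2·cosΔλ=0.78407351; θ=atan2(y, x)=37.4111° ≈ 37.4°
Leg 3: φ1=0.5242707, φ2=-0.6034773, Δφ=-1.1277480, Δλ=-1.5627189 rad; a=sin²(Δφ/2)+cosφ1·cosφ2·sin²(Δλ/2)=0.6391636644; c=2·atan2(√a, √(1-a))=1.852848512; dist=6371·c=11804.498 ≈ 11804.5 km; running total=36242.8 km
Leg 3 bearing: y=sinΔλ·cosφ2=-0.82334036, x=cosφ1·sinφ2-sinφ1·cosφ2·cosΔλ=-0.49461556; θ=atan2(y, x)=-120.9950° <0 so +360° → 239.0050° ≈ 239.0°
Leg 4: φ1=-0.6034773, φ2=-0.5929198, Δφ=0.0105575, Δλ=1.3403884 rad; a=sin²(Δφ/2)+cosφ1·cosφ2·sin²(Δλ/2)=0.2634719027; c=2·atan2(√a, √(1-a))=1.078039887; dist=6371·c=6868.192 ≈ 6868.2 km; running total=43111.0 km
Leg 4 bearing: y=sinΔλ·cosφ2=0.80739672, x=cosφ1·sinφ2-sinφ1·cosφ2·cosΔλ=-0.35260229; θ=atan2(y, x)=113.5916° ≈ 113.6°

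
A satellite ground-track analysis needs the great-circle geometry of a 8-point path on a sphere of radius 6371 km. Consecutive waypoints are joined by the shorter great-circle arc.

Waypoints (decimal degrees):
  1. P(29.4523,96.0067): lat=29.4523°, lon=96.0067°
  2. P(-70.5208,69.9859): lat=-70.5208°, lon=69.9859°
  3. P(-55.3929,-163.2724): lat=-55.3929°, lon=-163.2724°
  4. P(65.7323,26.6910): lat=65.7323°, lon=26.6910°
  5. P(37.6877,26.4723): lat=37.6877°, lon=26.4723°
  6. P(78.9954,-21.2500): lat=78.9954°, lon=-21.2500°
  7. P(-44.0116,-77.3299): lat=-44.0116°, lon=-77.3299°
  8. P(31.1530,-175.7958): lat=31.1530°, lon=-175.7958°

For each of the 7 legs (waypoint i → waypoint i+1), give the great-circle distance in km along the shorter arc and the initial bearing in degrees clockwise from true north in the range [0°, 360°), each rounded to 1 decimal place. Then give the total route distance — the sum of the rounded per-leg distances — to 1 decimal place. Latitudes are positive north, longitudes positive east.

Leg 1: φ1=0.5140396, φ2=-1.2308202, Δφ=-1.7448598, Δλ=-0.4541486 rad; a=sin²(Δφ/2)+cosφ1·cosφ2·sin²(Δλ/2)=0.6013095706; c=2·atan2(√a, √(1-a))=1.774828130; dist=6371·c=11307.430 ≈ 11307.4 km; running total=11307.4 km
Leg 1 bearing: y=sinΔλ·cosφ2=-0.14629007, x=cosφ1·sinφ2-sinφ1·cosφ2·cosΔλ=-0.96826892; θ=atan2(y, x)=-171.4085° <0 so +360° → 188.5915° ≈ 188.6°
Leg 2: φ1=-1.2308202, φ2=-0.9667885, Δφ=0.2640317, Δλ=-4.0711253 rad; a=sin²(Δφ/2)+cosφ1·cosφ2·sin²(Δλ/2)=0.1686693781; c=2·atan2(√a, √(1-a))=0.846429682; dist=6371·c=5392.604 ≈ 5392.6 km; running total=16700.0 km
Leg 2 bearing: y=sinΔλ·cosφ2=0.45511791, x=cosφ1·sinφ2-sinφ1·cosφ2·cosΔλ=-0.59476698; θ=atan2(y, x)=142.5766° ≈ 142.6°
Leg 3: φ1=-0.9667885, φ2=1.1472451, Δφ=2.1140335, Δλ=3.3154868 rad; a=sin²(Δφ/2)+cosφ1·cosφ2·sin²(Δλ/2)=0.9901207154; c=2·atan2(√a, √(1-a))=2.942474694; dist=6371·c=18746.506 ≈ 18746.5 km; running total=35446.5 km
Leg 3 bearing: y=sinΔλ·cosφ2=-0.07111092, x=cosφ1·sinφ2-sinφ1·cosφ2·cosΔλ=0.18458054; θ=atan2(y, x)=-21.0695° <0 so +360° → 338.9305° ≈ 338.9°
Leg 4: φ1=1.1472451, φ2=0.6577745, Δφ=-0.4894706, Δλ=-0.0038170 rad; a=sin²(Δφ/2)+cosφ1·cosφ2·sin²(Δλ/2)=0.0587102443; c=2·atan2(√a, √(1-a))=0.489475647; dist=6371·c=3118.449 ≈ 3118.4 km; running total=38564.9 km
Leg 4 bearing: y=sinΔλ·cosφ2=-0.00302062, x=cosφ1·sinφ2-sinφ1·cosφ2·cosΔλ=-0.47015347; θ=atan2(y, x)=-179.6319° <0 so +360° → 180.3681° ≈ 180.4°
Leg 5: φ1=0.6577745, φ2=1.3787298, Δφ=0.7209554, Δλ=-0.8329113 rad; a=sin²(Δφ/2)+cosφ1·cosφ2·sin²(Δλ/2)=0.1491313938; c=2·atan2(√a, √(1-a))=0.792963337; dist=6371·c=5051.969 ≈ 5052.0 km; running total=43616.9 km
Leg 5 bearing: y=sinΔλ·cosφ2=-0.14123655, x=cosφ1·sinφ2-sinφ1·cosφ2·cosΔλ=0.69829587; θ=atan2(y, x)=-11.4343° <0 so +360° → 348.5657° ≈ 348.6°
Leg 6: φ1=1.3787298, φ2=-0.7681473, Δφ=-2.1468772, Δλ=-0.9787789 rad; a=sin²(Δφ/2)+cosφ1·cosφ2·sin²(Δλ/2)=0.8027085410; c=2·atan2(√a, √(1-a))=2.221086123; dist=6371·c=14150.540 ≈ 14150.5 km; running total=57767.4 km
Leg 6 bearing: y=sinΔλ·cosφ2=-0.59680337, x=cosφ1·sinφ2-sinφ1·cosφ2·cosΔλ=-0.52658892; θ=atan2(y, x)=-131.4235° <0 so +360° → 228.5765° ≈ 228.6°
Leg 7: φ1=-0.7681473, φ2=0.5437224, Δφ=1.3118698, Δλ=-1.7185542 rad; a=sin²(Δφ/2)+cosφ1·cosφ2·sin²(Δλ/2)=0.7250257124; c=2·atan2(√a, √(1-a))=2.037619251; dist=6371·c=12981.672 ≈ 12981.7 km; running total=70749.1 km
Leg 7 bearing: y=sinΔλ·cosφ2=-0.84646394, x=cosφ1·sinφ2-sinφ1·cosφ2·cosΔλ=0.28452154; θ=atan2(y, x)=-71.4210° <0 so +360° → 288.5790° ≈ 288.6°

Leg 1: dist=11307.4 km, bearing=188.6°
Leg 2: dist=5392.6 km, bearing=142.6°
Leg 3: dist=18746.5 km, bearing=338.9°
Leg 4: dist=3118.4 km, bearing=180.4°
Leg 5: dist=5052.0 km, bearing=348.6°
Leg 6: dist=14150.5 km, bearing=228.6°
Leg 7: dist=12981.7 km, bearing=288.6°
Total: 70749.1 km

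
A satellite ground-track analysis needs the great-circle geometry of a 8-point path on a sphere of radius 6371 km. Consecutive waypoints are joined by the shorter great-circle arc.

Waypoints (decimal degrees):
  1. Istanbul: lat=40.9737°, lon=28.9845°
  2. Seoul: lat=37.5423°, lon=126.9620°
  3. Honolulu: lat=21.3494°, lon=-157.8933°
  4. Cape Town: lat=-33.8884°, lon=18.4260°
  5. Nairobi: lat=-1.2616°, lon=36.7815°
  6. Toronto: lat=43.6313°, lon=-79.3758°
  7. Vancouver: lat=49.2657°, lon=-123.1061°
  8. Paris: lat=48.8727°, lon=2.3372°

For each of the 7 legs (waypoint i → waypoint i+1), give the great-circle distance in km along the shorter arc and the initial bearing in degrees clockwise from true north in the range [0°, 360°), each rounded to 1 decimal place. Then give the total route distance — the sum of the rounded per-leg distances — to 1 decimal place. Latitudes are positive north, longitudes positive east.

Leg 1: dist=7956.0 km, bearing=55.9°
Leg 2: dist=7307.9 km, bearing=81.0°
Leg 3: dist=18574.8 km, bearing=166.2°
Leg 4: dist=4100.0 km, bearing=31.6°
Leg 5: dist=12178.4 km, bearing=316.4°
Leg 6: dist=3359.7 km, bearing=296.3°
Leg 7: dist=7919.7 km, bearing=34.5°
Total: 61396.5 km

Leg 1: φ1=0.7151260, φ2=0.6552367, Δφ=-0.0598892, Δλ=1.7100300 rad; a=sin²(Δφ/2)+cosφ1·cosφ2·sin²(Δλ/2)=0.3417634110; c=2·atan2(√a, √(1-a))=1.248787074; dist=6371·c=7956.022 ≈ 7956.0 km; running total=7956.0 km
Leg 1 bearing: y=sinΔλ·cosφ2=0.78523048, x=cosφ1·sinφ2-sinφ1·cosφ2·cosΔλ=0.53221971; θ=atan2(y, x)=55.8711° ≈ 55.9°
Leg 2: φ1=0.6552367, φ2=0.3726173, Δφ=-0.2826194, Δλ=-4.9716629 rad; a=sin²(Δφ/2)+cosφ1·cosφ2·sin²(Δλ/2)=0.2944153342; c=2·atan2(√a, √(1-a))=1.147059853; dist=6371·c=7307.918 ≈ 7307.9 km; running total=15263.9 km
Leg 2 bearing: y=sinΔλ·cosφ2=0.90024768, x=cosφ1·sinφ2-sinφ1·cosφ2·cosΔλ=0.14315686; θ=atan2(y, x)=80.9645° ≈ 81.0°
Leg 3: φ1=0.3726173, φ2=-0.5914642, Δφ=-0.9640815, Δλ=3.0773523 rad; a=sin²(Δφ/2)+cosφ1·cosφ2·sin²(Δλ/2)=0.9872768287; c=2·atan2(√a, √(1-a))=2.915517443; dist=6371·c=18574.762 ≈ 18574.8 km; running total=33838.7 km
Leg 3 bearing: y=sinΔλ·cosφ2=0.05329085, x=cosφ1·sinφ2-sinφ1·cosφ2·cosΔλ=-0.21772748; θ=atan2(y, x)=166.2467° ≈ 166.2°
Leg 4: φ1=-0.5914642, φ2=-0.0220191, Δφ=0.5694451, Δλ=0.3203639 rad; a=sin²(Δφ/2)+cosφ1·cosφ2·sin²(Δλ/2)=0.1000127520; c=2·atan2(√a, √(1-a))=0.643543614; dist=6371·c=4100.016 ≈ 4100.0 km; running total=37938.7 km
Leg 4 bearing: y=sinΔλ·cosφ2=0.31483564, x=cosφ1·sinφ2-sinφ1·cosφ2·cosΔλ=0.51080263; θ=atan2(y, x)=31.6478° ≈ 31.6°
Leg 5: φ1=-0.0220191, φ2=0.7615098, Δφ=0.7835289, Δλ=-2.0273273 rad; a=sin²(Δφ/2)+cosφ1·cosφ2·sin²(Δλ/2)=0.6670952876; c=2·atan2(√a, √(1-a))=1.911542625; dist=6371·c=12178.438 ≈ 12178.4 km; running total=50117.1 km
Leg 5 bearing: y=sinΔλ·cosφ2=-0.64966912, x=cosφ1·sinφ2-sinφ1·cosφ2·cosΔλ=0.68282260; θ=atan2(y, x)=-43.5747° <0 so +360° → 316.4253° ≈ 316.4°
Leg 6: φ1=0.7615098, φ2=0.8598487, Δφ=0.0983388, Δλ=-0.7632377 rad; a=sin²(Δφ/2)+cosφ1·cosφ2·sin²(Δλ/2)=0.0679252373; c=2·atan2(√a, √(1-a))=0.527338430; dist=6371·c=3359.673 ≈ 3359.7 km; running total=53476.8 km
Leg 6 bearing: y=sinΔλ·cosφ2=-0.45108622, x=cosφ1·sinφ2-sinφ1·cosφ2·cosΔλ=0.22308477; θ=atan2(y, x)=-63.6853° <0 so +360° → 296.3147° ≈ 296.3°
Leg 7: φ1=0.8598487, φ2=0.8529895, Δφ=-0.0068591, Δλ=2.1893986 rad; a=sin²(Δφ/2)+cosφ1·cosφ2·sin²(Δλ/2)=0.3390623059; c=2·atan2(√a, √(1-a))=1.243086702; dist=6371·c=7919.705 ≈ 7919.7 km; running total=61396.5 km
Leg 7 bearing: y=sinΔλ·cosφ2=0.53584935, x=cosφ1·sinφ2-sinφ1·cosφ2·cosΔλ=0.78055218; θ=atan2(y, x)=34.4696° ≈ 34.5°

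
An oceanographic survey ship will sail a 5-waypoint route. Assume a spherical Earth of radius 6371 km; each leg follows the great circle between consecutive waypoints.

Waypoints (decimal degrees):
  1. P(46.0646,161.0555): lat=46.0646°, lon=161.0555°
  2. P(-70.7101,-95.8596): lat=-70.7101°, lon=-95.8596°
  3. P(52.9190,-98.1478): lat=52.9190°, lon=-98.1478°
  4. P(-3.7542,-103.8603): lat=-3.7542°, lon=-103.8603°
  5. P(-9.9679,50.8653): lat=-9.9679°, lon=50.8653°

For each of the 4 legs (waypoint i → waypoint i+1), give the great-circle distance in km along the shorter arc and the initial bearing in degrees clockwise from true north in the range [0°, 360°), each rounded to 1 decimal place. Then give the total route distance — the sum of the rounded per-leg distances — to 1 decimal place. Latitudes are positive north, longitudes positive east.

Leg 1: dist=15235.9 km, bearing=151.8°
Leg 2: dist=13748.1 km, bearing=358.3°
Leg 3: dist=6324.5 km, bearing=186.8°
Leg 4: dist=16826.9 km, bearing=118.8°
Total: 52135.4 km

Leg 1: φ1=0.8039789, φ2=-1.2341241, Δφ=-2.0381030, Δλ=-4.4840144 rad; a=sin²(Δφ/2)+cosφ1·cosφ2·sin²(Δλ/2)=0.8657932120; c=2·atan2(√a, √(1-a))=2.391442374; dist=6371·c=15235.879 ≈ 15235.9 km; running total=15235.9 km
Leg 1 bearing: y=sinΔλ·cosφ2=0.32177075, x=cosφ1·sinφ2-sinφ1·cosφ2·cosΔλ=-0.60103651; θ=atan2(y, x)=151.8372° ≈ 151.8°
Leg 2: φ1=-1.2341241, φ2=0.9236108, Δφ=2.1577348, Δλ=-0.0399366 rad; a=sin²(Δφ/2)+cosφ1·cosφ2·sin²(Δλ/2)=0.7769866651; c=2·atan2(√a, √(1-a))=2.157925600; dist=6371·c=13748.144 ≈ 13748.1 km; running total=28984.0 km
Leg 2 bearing: y=sinΔλ·cosφ2=-0.02407313, x=cosφ1·sinφ2-sinφ1·cosφ2·cosΔλ=0.83218630; θ=atan2(y, x)=-1.6570° <0 so +360° → 358.3430° ≈ 358.3°
Leg 3: φ1=0.9236108, φ2=-0.0655232, Δφ=-0.9891339, Δλ=-0.0997019 rad; a=sin²(Δφ/2)+cosφ1·cosφ2·sin²(Δλ/2)=0.2267870800; c=2·atan2(√a, √(1-a))=0.992705675; dist=6371·c=6324.528 ≈ 6324.5 km; running total=35308.5 km
Leg 3 bearing: y=sinΔλ·cosφ2=-0.09932324, x=cosφ1·sinφ2-sinφ1·cosφ2·cosΔλ=-0.83159708; θ=atan2(y, x)=-173.1890° <0 so +360° → 186.8110° ≈ 186.8°
Leg 4: φ1=-0.0655232, φ2=-0.1739727, Δφ=-0.1084495, Δλ=2.7004712 rad; a=sin²(Δφ/2)+cosφ1·cosφ2·sin²(Δλ/2)=0.9386892101; c=2·atan2(√a, √(1-a))=2.641167014; dist=6371·c=16826.875 ≈ 16826.9 km; running total=52135.4 km
Leg 4 bearing: y=sinΔλ·cosφ2=0.42050895, x=cosφ1·sinφ2-sinφ1·cosφ2·cosΔλ=-0.23103966; θ=atan2(y, x)=118.7857° ≈ 118.8°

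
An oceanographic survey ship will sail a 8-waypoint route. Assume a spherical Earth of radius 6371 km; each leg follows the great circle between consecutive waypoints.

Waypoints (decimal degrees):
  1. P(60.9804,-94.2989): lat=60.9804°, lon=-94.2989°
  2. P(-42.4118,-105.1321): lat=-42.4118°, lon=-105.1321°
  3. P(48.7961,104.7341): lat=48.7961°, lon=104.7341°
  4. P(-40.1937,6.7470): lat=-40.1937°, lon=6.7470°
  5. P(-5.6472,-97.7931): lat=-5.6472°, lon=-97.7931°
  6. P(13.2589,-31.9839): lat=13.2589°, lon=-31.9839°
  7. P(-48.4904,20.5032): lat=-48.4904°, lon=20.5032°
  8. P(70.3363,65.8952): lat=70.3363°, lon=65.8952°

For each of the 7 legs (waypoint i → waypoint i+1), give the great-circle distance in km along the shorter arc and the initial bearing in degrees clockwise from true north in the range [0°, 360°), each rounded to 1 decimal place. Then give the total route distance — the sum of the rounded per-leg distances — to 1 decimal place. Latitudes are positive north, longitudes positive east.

Leg 1: φ1=1.0643088, φ2=-0.7402256, Δφ=-1.8045343, Δλ=-0.1890750 rad; a=sin²(Δφ/2)+cosφ1·cosφ2·sin²(Δλ/2)=0.6189992426; c=2·atan2(√a, √(1-a))=1.811100927; dist=6371·c=11538.524 ≈ 11538.5 km; running total=11538.5 km
Leg 1 bearing: y=sinΔλ·cosφ2=-0.13876692, x=cosφ1·sinφ2-sinφ1·cosφ2·cosΔλ=-0.96130144; θ=atan2(y, x)=-171.7859° <0 so +360° → 188.2141° ≈ 188.2°
Leg 2: φ1=-0.7402256, φ2=0.8516526, Δφ=1.5918782, Δλ=3.6628562 rad; a=sin²(Δφ/2)+cosφ1·cosφ2·sin²(Δλ/2)=0.9646027006; c=2·atan2(√a, √(1-a))=2.763053227; dist=6371·c=17603.412 ≈ 17603.4 km; running total=29141.9 km
Leg 2 bearing: y=sinΔλ·cosφ2=-0.32803721, x=cosφ1·sinφ2-sinφ1·cosφ2·cosΔλ=0.17020256; θ=atan2(y, x)=-62.5774° <0 so +360° → 297.4226° ≈ 297.4°
Leg 3: φ1=0.8516526, φ2=-0.7015124, Δφ=-1.5531650, Δλ=-1.7101975 rad; a=sin²(Δφ/2)+cosφ1·cosφ2·sin²(Δλ/2)=0.7777391072; c=2·atan2(√a, √(1-a))=2.159734284; dist=6371·c=13759.667 ≈ 13759.7 km; running total=42901.6 km
Leg 3 bearing: y=sinΔλ·cosφ2=-0.75645701, x=cosφ1·sinφ2-sinφ1·cosφ2·cosΔλ=-0.34527778; θ=atan2(y, x)=-114.5339° <0 so +360° → 245.4661° ≈ 245.5°
Leg 4: φ1=-0.7015124, φ2=-0.0985622, Δφ=0.6029502, Δλ=-1.8245689 rad; a=sin²(Δφ/2)+cosφ1·cosφ2·sin²(Δλ/2)=0.5636686401; c=2·atan2(√a, √(1-a))=1.698480267; dist=6371·c=10821.018 ≈ 10821.0 km; running total=53722.6 km
Leg 4 bearing: y=sinΔλ·cosφ2=-0.96327428, x=cosφ1·sinφ2-sinφ1·cosφ2·cosΔλ=-0.23640616; θ=atan2(y, x)=-103.7890° <0 so +360° → 256.2110° ≈ 256.2°
Leg 5: φ1=-0.0985622, φ2=0.2314115, Δφ=0.3299737, Δλ=1.1485872 rad; a=sin²(Δφ/2)+cosφ1·cosφ2·sin²(Δλ/2)=0.3128255845; c=2·atan2(√a, √(1-a))=1.187101881; dist=6371·c=7563.026 ≈ 7563.0 km; running total=61285.6 km
Leg 5 bearing: y=sinΔλ·cosφ2=0.88787037, x=cosφ1·sinφ2-sinφ1·cosφ2·cosΔλ=0.26748673; θ=atan2(y, x)=73.2341° ≈ 73.2°
Leg 6: φ1=0.2314115, φ2=-0.8463171, Δφ=-1.0777286, Δλ=0.9160727 rad; a=sin²(Δφ/2)+cosφ1·cosφ2·sin²(Δλ/2)=0.3894670997; c=2·atan2(√a, √(1-a))=1.347889153; dist=6371·c=8587.402 ≈ 8587.4 km; running total=69873.0 km
Leg 6 bearing: y=sinΔλ·cosφ2=0.52570053, x=cosφ1·sinφ2-sinφ1·cosφ2·cosΔλ=-0.82144316; θ=atan2(y, x)=147.3819° ≈ 147.4°
Leg 7: φ1=-0.8463171, φ2=1.2276000, Δφ=2.0739172, Δλ=0.7922399 rad; a=sin²(Δφ/2)+cosφ1·cosφ2·sin²(Δλ/2)=0.7742817803; c=2·atan2(√a, √(1-a))=2.151441589; dist=6371·c=13706.834 ≈ 13706.8 km; running total=83579.8 km
Leg 7 bearing: y=sinΔλ·cosφ2=0.23956286, x=cosφ1·sinφ2-sinφ1·cosφ2·cosΔλ=0.80105409; θ=atan2(y, x)=16.6498° ≈ 16.6°

Leg 1: dist=11538.5 km, bearing=188.2°
Leg 2: dist=17603.4 km, bearing=297.4°
Leg 3: dist=13759.7 km, bearing=245.5°
Leg 4: dist=10821.0 km, bearing=256.2°
Leg 5: dist=7563.0 km, bearing=73.2°
Leg 6: dist=8587.4 km, bearing=147.4°
Leg 7: dist=13706.8 km, bearing=16.6°
Total: 83579.8 km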